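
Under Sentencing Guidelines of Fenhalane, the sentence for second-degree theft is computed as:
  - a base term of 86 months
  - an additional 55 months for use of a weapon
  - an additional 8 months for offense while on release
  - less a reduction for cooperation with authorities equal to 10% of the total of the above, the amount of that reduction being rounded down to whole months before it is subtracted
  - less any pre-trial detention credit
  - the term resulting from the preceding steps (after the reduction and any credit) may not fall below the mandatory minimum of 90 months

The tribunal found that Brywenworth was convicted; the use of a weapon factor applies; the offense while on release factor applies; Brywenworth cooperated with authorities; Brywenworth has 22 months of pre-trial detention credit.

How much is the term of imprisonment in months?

Use of a weapon enhancement: +55 months
Offense while on release enhancement: +8 months
Adjusted term: 86 months + 55 months + 8 months = 149 months
Cooperation with authorities reduction: 10% of 149 months = 14 months (rounded down)
After reduction: 149 − 14 = 135 months
Less pre-trial detention credit: 135 months − 22 months = 113 months
Minimum 90 months: 113 months meets the minimum, no increase.

113 months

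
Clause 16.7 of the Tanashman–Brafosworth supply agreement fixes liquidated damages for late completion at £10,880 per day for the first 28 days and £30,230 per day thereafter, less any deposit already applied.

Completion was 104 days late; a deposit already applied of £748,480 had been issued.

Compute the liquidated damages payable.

£1,853,640

First 28 days: 28 × £10,880 = £304,640
Remaining days: (104 − 28) × £30,230 = £2,297,480
Accrued per-day damages: £304,640 + £2,297,480 = £2,602,120
Less deposit already applied: £2,602,120 − £748,480 = £1,853,640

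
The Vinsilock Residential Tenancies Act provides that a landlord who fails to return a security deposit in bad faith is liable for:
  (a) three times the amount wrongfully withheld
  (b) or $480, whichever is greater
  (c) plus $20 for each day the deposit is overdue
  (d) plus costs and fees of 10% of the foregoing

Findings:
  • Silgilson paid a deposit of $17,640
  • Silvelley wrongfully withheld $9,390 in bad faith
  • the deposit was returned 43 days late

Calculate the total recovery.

Trebled: 3 × $9,390 = $28,170
Minimum $480: $28,170 meets the minimum, no increase.
Late-return penalty: 43 × $20 = $860
Damages plus late penalty: $28,170 + $860 = $29,030
Costs and fees: 10% of $29,030 = $2,903
Total recovery: $29,030 + $2,903 = $31,933

$31,933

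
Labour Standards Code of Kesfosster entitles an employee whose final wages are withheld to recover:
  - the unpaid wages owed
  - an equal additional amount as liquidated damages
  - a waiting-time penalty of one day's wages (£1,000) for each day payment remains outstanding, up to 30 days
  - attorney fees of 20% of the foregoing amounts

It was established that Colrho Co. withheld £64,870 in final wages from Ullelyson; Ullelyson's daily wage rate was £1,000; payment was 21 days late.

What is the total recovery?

Liquidated damages (equal amount): £64,870
Penalty days: min(21, 30) = 21
Waiting-time penalty: 21 × £1,000 = £21,000
Subtotal: £64,870 + £64,870 + £21,000 = £150,740
Attorney fees: 20% of £150,740 = £30,148
Total award: £150,740 + £30,148 = £180,888

£180,888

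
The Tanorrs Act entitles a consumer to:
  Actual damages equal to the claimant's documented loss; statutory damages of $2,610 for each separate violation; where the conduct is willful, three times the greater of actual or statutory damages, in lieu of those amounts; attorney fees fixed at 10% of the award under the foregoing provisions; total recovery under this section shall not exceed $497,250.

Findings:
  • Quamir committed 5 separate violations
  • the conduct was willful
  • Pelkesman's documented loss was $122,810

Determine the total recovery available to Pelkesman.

Statutory damages: 5 × $2,610 = $13,050
Greater of actual damages ($122,810) or statutory damages ($13,050): $122,810
Trebled: 3 × $122,810 = $368,430
Attorney fees: 10% of $368,430 = $36,843
Total before cap: $368,430 + $36,843 = $405,273
Cap at $497,250: $405,273 is within the cap, no reduction.

$405,273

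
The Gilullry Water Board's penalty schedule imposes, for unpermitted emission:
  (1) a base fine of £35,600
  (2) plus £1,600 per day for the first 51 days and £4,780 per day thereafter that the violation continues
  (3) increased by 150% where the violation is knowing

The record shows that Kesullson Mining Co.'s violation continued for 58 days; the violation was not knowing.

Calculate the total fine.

Civil penalty: £150,660

First 51 days: 51 × £1,600 = £81,600
Remaining days: (58 − 51) × £4,780 = £33,460
Per-day component: £81,600 + £33,460 = £115,060
Base plus per-day: £35,600 + £115,060 = £150,660
The violation was not knowing: no 150% increase.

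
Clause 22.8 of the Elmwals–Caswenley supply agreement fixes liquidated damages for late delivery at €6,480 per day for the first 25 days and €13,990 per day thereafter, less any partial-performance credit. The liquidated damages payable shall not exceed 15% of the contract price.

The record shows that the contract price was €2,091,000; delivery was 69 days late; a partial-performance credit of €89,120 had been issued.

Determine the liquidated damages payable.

€313,650

First 25 days: 25 × €6,480 = €162,000
Remaining days: (69 − 25) × €13,990 = €615,560
Accrued per-day damages: €162,000 + €615,560 = €777,560
Less partial-performance credit: €777,560 − €89,120 = €688,440
Cap: 15% of €2,091,000 = €313,650
Cap at €313,650: €688,440 exceeds the cap → €313,650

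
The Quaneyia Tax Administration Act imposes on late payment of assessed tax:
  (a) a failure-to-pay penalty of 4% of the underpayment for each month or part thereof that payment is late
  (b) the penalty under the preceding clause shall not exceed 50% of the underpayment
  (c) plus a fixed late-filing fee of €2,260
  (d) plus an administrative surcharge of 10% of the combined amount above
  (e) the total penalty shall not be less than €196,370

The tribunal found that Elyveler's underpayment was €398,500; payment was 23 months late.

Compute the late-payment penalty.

€221,661

Accrued rate: 4% × 23 = 92%, capped at 50% → 50%
Failure-to-pay penalty: 50% of €398,500 = €199,250
Penalty before surcharge: €199,250 + €2,260 = €201,510
Administrative surcharge: 10% of €201,510 = €20,151
Total penalty: €201,510 + €20,151 = €221,661
Minimum €196,370: €221,661 meets the minimum, no increase.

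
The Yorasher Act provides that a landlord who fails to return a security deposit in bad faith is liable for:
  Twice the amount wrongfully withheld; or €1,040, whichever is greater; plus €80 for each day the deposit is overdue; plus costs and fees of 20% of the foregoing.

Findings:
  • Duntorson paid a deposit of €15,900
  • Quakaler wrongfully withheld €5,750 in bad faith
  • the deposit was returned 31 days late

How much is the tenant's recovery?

€16,776

Doubled: 2 × €5,750 = €11,500
Minimum €1,040: €11,500 meets the minimum, no increase.
Late-return penalty: 31 × €80 = €2,480
Damages plus late penalty: €11,500 + €2,480 = €13,980
Costs and fees: 20% of €13,980 = €2,796
Total recovery: €13,980 + €2,796 = €16,776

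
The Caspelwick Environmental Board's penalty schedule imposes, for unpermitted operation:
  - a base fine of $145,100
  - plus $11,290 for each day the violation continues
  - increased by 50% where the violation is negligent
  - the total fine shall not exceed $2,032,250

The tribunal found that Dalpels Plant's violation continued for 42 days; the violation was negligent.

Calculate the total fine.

$928,920

Per-day component: 42 × $11,290 = $474,180
Base plus per-day: $145,100 + $474,180 = $619,280
Enhancement: 50% of $619,280 = $309,640
Enhanced fine: $619,280 + $309,640 = $928,920
Cap at $2,032,250: $928,920 is within the cap, no reduction.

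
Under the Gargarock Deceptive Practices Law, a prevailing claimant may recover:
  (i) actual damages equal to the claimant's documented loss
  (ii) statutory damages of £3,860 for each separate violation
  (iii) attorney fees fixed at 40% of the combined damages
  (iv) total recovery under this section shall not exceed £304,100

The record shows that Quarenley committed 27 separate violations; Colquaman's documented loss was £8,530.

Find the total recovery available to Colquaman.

Statutory damages: 27 × £3,860 = £104,220
Combined damages: £8,530 + £104,220 = £112,750
Attorney fees: 40% of £112,750 = £45,100
Total before cap: £112,750 + £45,100 = £157,850
Cap at £304,100: £157,850 is within the cap, no reduction.

£157,850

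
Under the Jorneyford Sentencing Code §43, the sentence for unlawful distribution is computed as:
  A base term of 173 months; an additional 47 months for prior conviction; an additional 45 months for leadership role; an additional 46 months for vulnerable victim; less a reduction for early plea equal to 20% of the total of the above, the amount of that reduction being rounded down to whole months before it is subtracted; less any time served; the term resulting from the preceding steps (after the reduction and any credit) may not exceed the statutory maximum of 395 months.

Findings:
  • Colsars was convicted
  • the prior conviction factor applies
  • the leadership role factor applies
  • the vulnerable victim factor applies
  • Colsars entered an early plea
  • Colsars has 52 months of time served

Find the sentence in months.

197 months

Prior conviction enhancement: +47 months
Leadership role enhancement: +45 months
Vulnerable victim enhancement: +46 months
Adjusted term: 173 months + 47 months + 45 months + 46 months = 311 months
Early plea reduction: 20% of 311 months = 62 months (rounded down)
After reduction: 311 − 62 = 249 months
Less time served: 249 months − 52 months = 197 months
Cap at 395 months: 197 months is within the cap, no reduction.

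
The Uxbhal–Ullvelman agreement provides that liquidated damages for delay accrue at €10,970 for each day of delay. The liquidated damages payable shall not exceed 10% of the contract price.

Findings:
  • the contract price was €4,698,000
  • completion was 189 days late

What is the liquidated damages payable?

Per-day damages: 189 × €10,970 = €2,073,330
Cap: 10% of €4,698,000 = €469,800
Cap at €469,800: €2,073,330 exceeds the cap → €469,800

€469,800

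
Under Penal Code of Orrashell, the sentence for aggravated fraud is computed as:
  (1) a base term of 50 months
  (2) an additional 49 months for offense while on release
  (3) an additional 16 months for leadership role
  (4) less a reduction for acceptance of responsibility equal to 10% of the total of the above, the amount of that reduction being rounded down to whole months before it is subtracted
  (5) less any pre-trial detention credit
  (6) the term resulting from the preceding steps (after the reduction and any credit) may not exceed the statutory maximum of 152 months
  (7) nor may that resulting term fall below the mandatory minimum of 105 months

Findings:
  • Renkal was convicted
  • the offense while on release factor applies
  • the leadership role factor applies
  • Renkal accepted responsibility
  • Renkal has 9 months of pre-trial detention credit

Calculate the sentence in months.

105 months

Offense while on release enhancement: +49 months
Leadership role enhancement: +16 months
Adjusted term: 50 months + 49 months + 16 months = 115 months
Acceptance of responsibility reduction: 10% of 115 months = 11 months (rounded down)
After reduction: 115 − 11 = 104 months
Less pre-trial detention credit: 104 months − 9 months = 95 months
Cap at 152 months: 95 months is within the cap, no reduction.
Minimum 105 months: 95 months is below the minimum → 105 months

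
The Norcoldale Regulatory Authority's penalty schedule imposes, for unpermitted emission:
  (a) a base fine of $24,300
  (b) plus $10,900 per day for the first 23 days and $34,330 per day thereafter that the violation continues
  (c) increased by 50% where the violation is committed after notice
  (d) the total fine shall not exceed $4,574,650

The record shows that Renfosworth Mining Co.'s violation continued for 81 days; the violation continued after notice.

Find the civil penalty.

$3,399,210

First 23 days: 23 × $10,900 = $250,700
Remaining days: (81 − 23) × $34,330 = $1,991,140
Per-day component: $250,700 + $1,991,140 = $2,241,840
Base plus per-day: $24,300 + $2,241,840 = $2,266,140
Enhancement: 50% of $2,266,140 = $1,133,070
Enhanced fine: $2,266,140 + $1,133,070 = $3,399,210
Cap at $4,574,650: $3,399,210 is within the cap, no reduction.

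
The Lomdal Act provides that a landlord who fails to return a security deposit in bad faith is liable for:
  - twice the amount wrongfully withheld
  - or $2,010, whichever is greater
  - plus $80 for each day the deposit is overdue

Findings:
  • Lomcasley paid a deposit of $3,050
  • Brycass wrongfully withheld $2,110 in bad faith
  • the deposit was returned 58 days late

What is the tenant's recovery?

Recovery: $8,860

Doubled: 2 × $2,110 = $4,220
Minimum $2,010: $4,220 meets the minimum, no increase.
Late-return penalty: 58 × $80 = $4,640
Damages plus late penalty: $4,220 + $4,640 = $8,860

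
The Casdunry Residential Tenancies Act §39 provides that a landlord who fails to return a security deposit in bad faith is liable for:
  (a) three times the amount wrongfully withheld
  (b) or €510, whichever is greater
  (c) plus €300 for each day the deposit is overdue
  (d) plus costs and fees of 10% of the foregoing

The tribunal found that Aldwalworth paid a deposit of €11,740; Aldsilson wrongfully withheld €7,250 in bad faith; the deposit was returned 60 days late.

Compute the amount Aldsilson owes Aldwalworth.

Trebled: 3 × €7,250 = €21,750
Minimum €510: €21,750 meets the minimum, no increase.
Late-return penalty: 60 × €300 = €18,000
Damages plus late penalty: €21,750 + €18,000 = €39,750
Costs and fees: 10% of €39,750 = €3,975
Total recovery: €39,750 + €3,975 = €43,725

€43,725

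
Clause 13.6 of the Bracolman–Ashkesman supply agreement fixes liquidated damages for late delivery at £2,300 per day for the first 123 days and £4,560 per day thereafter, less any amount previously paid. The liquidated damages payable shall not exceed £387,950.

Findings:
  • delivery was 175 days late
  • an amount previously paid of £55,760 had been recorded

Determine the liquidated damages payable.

£387,950

First 123 days: 123 × £2,300 = £282,900
Remaining days: (175 − 123) × £4,560 = £237,120
Accrued per-day damages: £282,900 + £237,120 = £520,020
Less amount previously paid: £520,020 − £55,760 = £464,260
Cap at £387,950: £464,260 exceeds the cap → £387,950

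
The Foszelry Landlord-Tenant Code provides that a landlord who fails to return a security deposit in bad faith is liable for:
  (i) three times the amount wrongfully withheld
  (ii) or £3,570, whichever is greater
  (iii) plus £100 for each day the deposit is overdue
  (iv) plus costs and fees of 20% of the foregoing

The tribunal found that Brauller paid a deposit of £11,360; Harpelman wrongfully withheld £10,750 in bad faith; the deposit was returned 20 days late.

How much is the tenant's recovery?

£41,100

Trebled: 3 × £10,750 = £32,250
Minimum £3,570: £32,250 meets the minimum, no increase.
Late-return penalty: 20 × £100 = £2,000
Damages plus late penalty: £32,250 + £2,000 = £34,250
Costs and fees: 20% of £34,250 = £6,850
Total recovery: £34,250 + £6,850 = £41,100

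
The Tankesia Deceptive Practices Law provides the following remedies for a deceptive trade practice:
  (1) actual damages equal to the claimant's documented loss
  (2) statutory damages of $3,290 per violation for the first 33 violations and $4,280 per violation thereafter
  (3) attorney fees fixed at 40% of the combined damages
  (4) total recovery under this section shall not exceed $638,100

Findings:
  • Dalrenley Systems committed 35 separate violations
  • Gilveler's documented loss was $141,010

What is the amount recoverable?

First 33 violations: 33 × $3,290 = $108,570
Remaining violations: (35 − 33) × $4,280 = $8,560
Statutory damages: $108,570 + $8,560 = $117,130
Combined damages: $141,010 + $117,130 = $258,140
Attorney fees: 40% of $258,140 = $103,256
Total before cap: $258,140 + $103,256 = $361,396
Cap at $638,100: $361,396 is within the cap, no reduction.

$361,396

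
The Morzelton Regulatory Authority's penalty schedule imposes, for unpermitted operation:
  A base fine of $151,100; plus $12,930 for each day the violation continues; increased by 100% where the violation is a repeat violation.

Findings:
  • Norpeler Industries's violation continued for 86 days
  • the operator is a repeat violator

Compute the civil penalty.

Per-day component: 86 × $12,930 = $1,111,980
Base plus per-day: $151,100 + $1,111,980 = $1,263,080
Enhancement: 100% of $1,263,080 = $1,263,080
Enhanced fine: $1,263,080 + $1,263,080 = $2,526,160

$2,526,160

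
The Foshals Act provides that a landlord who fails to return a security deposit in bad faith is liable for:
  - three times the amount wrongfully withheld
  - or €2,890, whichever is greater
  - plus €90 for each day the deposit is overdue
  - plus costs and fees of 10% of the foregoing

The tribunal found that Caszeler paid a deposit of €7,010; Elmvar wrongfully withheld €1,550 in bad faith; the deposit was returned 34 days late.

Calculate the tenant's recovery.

Trebled: 3 × €1,550 = €4,650
Minimum €2,890: €4,650 meets the minimum, no increase.
Late-return penalty: 34 × €90 = €3,060
Damages plus late penalty: €4,650 + €3,060 = €7,710
Costs and fees: 10% of €7,710 = €771
Total recovery: €7,710 + €771 = €8,481

€8,481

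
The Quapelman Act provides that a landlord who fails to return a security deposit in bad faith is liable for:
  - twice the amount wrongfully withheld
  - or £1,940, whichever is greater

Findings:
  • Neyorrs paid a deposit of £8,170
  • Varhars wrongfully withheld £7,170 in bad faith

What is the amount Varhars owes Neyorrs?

Doubled: 2 × £7,170 = £14,340
Minimum £1,940: £14,340 meets the minimum, no increase.

£14,340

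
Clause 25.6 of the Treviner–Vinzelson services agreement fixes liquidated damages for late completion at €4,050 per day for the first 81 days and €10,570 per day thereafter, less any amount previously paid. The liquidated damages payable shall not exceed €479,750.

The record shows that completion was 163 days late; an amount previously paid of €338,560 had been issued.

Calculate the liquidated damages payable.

First 81 days: 81 × €4,050 = €328,050
Remaining days: (163 − 81) × €10,570 = €866,740
Accrued per-day damages: €328,050 + €866,740 = €1,194,790
Less amount previously paid: €1,194,790 − €338,560 = €856,230
Cap at €479,750: €856,230 exceeds the cap → €479,750

€479,750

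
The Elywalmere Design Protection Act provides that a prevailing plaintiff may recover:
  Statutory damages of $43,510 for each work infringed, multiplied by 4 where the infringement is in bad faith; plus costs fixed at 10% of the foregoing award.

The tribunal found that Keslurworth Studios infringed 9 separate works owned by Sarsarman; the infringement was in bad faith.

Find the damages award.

Award: $1,722,996

Statutory damages: 9 × $43,510 = $391,590
Multiplied by 4: 4 × $391,590 = $1,566,360
Costs: 10% of $1,566,360 = $156,636
Award plus costs: $1,566,360 + $156,636 = $1,722,996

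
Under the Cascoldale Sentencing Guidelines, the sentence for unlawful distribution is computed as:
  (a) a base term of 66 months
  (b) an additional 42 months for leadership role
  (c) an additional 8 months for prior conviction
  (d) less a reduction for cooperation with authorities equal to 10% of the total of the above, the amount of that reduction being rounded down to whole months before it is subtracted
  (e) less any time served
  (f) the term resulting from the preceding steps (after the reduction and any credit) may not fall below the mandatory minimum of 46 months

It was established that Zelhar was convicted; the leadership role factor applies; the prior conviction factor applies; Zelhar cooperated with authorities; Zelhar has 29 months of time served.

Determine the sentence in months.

Sentence: 76 months

Leadership role enhancement: +42 months
Prior conviction enhancement: +8 months
Adjusted term: 66 months + 42 months + 8 months = 116 months
Cooperation with authorities reduction: 10% of 116 months = 11 months (rounded down)
After reduction: 116 − 11 = 105 months
Less time served: 105 months − 29 months = 76 months
Minimum 46 months: 76 months meets the minimum, no increase.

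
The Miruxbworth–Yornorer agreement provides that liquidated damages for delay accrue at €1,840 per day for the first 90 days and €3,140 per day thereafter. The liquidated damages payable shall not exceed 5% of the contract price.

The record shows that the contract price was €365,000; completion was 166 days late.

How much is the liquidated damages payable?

€18,250

First 90 days: 90 × €1,840 = €165,600
Remaining days: (166 − 90) × €3,140 = €238,640
Accrued per-day damages: €165,600 + €238,640 = €404,240
Cap: 5% of €365,000 = €18,250
Cap at €18,250: €404,240 exceeds the cap → €18,250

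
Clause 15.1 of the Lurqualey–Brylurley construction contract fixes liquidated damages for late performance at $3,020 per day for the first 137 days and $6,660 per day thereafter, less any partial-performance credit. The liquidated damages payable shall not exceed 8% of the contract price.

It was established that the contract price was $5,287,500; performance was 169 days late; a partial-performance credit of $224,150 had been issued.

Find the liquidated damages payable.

$402,710

First 137 days: 137 × $3,020 = $413,740
Remaining days: (169 − 137) × $6,660 = $213,120
Accrued per-day damages: $413,740 + $213,120 = $626,860
Less partial-performance credit: $626,860 − $224,150 = $402,710
Cap: 8% of $5,287,500 = $423,000
Cap at $423,000: $402,710 is within the cap, no reduction.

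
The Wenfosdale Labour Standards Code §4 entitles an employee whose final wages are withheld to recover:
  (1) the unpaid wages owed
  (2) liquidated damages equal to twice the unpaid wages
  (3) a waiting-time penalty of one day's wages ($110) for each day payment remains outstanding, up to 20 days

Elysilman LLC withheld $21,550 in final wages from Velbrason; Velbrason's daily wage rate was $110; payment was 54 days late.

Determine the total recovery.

Doubled: 2 × $21,550 = $43,100
Penalty days: min(54, 20) = 20
Waiting-time penalty: 20 × $110 = $2,200
Total award: $21,550 + $43,100 + $2,200 = $66,850

Total award: $66,850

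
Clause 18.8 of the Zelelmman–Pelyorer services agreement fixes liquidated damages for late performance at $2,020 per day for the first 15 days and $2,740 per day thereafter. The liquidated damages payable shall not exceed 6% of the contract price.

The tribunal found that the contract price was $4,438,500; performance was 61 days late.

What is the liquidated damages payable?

$156,340

First 15 days: 15 × $2,020 = $30,300
Remaining days: (61 − 15) × $2,740 = $126,040
Accrued per-day damages: $30,300 + $126,040 = $156,340
Cap: 6% of $4,438,500 = $266,310
Cap at $266,310: $156,340 is within the cap, no reduction.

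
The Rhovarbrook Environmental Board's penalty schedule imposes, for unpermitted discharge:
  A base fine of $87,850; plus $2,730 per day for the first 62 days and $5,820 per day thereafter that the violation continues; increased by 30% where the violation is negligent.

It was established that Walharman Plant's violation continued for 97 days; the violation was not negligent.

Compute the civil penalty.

First 62 days: 62 × $2,730 = $169,260
Remaining days: (97 − 62) × $5,820 = $203,700
Per-day component: $169,260 + $203,700 = $372,960
Base plus per-day: $87,850 + $372,960 = $460,810
The violation was not negligent: no 30% increase.

$460,810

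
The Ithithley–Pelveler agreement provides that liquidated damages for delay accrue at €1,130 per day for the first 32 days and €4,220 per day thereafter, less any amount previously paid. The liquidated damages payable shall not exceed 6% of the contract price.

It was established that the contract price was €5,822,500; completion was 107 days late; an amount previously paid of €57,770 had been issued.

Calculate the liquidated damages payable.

First 32 days: 32 × €1,130 = €36,160
Remaining days: (107 − 32) × €4,220 = €316,500
Accrued per-day damages: €36,160 + €316,500 = €352,660
Less amount previously paid: €352,660 − €57,770 = €294,890
Cap: 6% of €5,822,500 = €349,350
Cap at €349,350: €294,890 is within the cap, no reduction.

€294,890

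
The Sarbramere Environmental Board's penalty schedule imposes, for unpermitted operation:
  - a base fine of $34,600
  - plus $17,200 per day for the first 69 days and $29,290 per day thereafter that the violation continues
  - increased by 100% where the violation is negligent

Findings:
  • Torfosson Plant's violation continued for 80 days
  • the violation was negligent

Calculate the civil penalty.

$3,087,180

First 69 days: 69 × $17,200 = $1,186,800
Remaining days: (80 − 69) × $29,290 = $322,190
Per-day component: $1,186,800 + $322,190 = $1,508,990
Base plus per-day: $34,600 + $1,508,990 = $1,543,590
Enhancement: 100% of $1,543,590 = $1,543,590
Enhanced fine: $1,543,590 + $1,543,590 = $3,087,180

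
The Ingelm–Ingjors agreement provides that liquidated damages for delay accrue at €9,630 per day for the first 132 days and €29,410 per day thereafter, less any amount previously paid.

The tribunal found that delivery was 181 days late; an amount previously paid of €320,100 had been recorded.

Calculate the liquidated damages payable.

First 132 days: 132 × €9,630 = €1,271,160
Remaining days: (181 − 132) × €29,410 = €1,441,090
Accrued per-day damages: €1,271,160 + €1,441,090 = €2,712,250
Less amount previously paid: €2,712,250 − €320,100 = €2,392,150

€2,392,150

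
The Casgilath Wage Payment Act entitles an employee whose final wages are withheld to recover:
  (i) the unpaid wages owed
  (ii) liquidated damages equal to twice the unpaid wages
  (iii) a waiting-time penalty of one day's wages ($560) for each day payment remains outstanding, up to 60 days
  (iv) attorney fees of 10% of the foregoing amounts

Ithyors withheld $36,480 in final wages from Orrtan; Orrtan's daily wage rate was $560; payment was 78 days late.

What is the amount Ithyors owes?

$157,344

Doubled: 2 × $36,480 = $72,960
Penalty days: min(78, 60) = 60
Waiting-time penalty: 60 × $560 = $33,600
Subtotal: $36,480 + $72,960 + $33,600 = $143,040
Attorney fees: 10% of $143,040 = $14,304
Total award: $143,040 + $14,304 = $157,344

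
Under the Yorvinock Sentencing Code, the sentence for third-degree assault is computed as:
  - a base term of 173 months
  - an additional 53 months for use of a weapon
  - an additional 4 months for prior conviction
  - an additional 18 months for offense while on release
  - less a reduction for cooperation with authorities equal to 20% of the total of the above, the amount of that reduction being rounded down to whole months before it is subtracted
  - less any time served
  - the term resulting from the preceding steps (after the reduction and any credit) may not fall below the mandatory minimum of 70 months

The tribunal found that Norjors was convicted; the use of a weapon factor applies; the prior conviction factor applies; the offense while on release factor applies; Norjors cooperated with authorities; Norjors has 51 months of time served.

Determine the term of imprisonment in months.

Use of a weapon enhancement: +53 months
Prior conviction enhancement: +4 months
Offense while on release enhancement: +18 months
Adjusted term: 173 months + 53 months + 4 months + 18 months = 248 months
Cooperation with authorities reduction: 20% of 248 months = 49 months (rounded down)
After reduction: 248 − 49 = 199 months
Less time served: 199 months − 51 months = 148 months
Minimum 70 months: 148 months meets the minimum, no increase.

Sentence: 148 months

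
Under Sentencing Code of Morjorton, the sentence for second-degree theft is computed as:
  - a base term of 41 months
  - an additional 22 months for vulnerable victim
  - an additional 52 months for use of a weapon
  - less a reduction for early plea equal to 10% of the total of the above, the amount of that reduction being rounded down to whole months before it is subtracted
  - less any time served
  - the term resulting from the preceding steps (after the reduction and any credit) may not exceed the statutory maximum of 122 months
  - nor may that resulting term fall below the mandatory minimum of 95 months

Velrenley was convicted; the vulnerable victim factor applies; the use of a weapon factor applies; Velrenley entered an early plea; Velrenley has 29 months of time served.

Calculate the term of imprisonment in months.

95 months

Vulnerable victim enhancement: +22 months
Use of a weapon enhancement: +52 months
Adjusted term: 41 months + 22 months + 52 months = 115 months
Early plea reduction: 10% of 115 months = 11 months (rounded down)
After reduction: 115 − 11 = 104 months
Less time served: 104 months − 29 months = 75 months
Cap at 122 months: 75 months is within the cap, no reduction.
Minimum 95 months: 75 months is below the minimum → 95 months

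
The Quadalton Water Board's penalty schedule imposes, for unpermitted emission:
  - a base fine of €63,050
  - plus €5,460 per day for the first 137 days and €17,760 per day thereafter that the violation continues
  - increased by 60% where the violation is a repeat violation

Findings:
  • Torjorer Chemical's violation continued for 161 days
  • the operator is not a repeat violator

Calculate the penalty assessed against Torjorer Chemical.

First 137 days: 137 × €5,460 = €748,020
Remaining days: (161 − 137) × €17,760 = €426,240
Per-day component: €748,020 + €426,240 = €1,174,260
Base plus per-day: €63,050 + €1,174,260 = €1,237,310
The operator is not a repeat violator: no 60% increase.

€1,237,310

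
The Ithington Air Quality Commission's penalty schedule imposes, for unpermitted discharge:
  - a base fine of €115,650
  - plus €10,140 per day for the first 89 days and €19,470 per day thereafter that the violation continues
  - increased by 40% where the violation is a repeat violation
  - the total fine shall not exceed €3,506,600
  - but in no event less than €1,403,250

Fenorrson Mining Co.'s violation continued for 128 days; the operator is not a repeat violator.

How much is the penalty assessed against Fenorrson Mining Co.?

First 89 days: 89 × €10,140 = €902,460
Remaining days: (128 − 89) × €19,470 = €759,330
Per-day component: €902,460 + €759,330 = €1,661,790
Base plus per-day: €115,650 + €1,661,790 = €1,777,440
The operator is not a repeat violator: no 40% increase.
Cap at €3,506,600: €1,777,440 is within the cap, no reduction.
Minimum €1,403,250: €1,777,440 meets the minimum, no increase.

€1,777,440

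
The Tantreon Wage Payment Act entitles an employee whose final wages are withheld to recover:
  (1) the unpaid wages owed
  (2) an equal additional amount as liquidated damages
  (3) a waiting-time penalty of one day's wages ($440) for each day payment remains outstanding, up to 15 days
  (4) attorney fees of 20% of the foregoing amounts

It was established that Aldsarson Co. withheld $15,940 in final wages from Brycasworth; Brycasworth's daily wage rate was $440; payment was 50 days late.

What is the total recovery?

$46,176

Liquidated damages (equal amount): $15,940
Penalty days: min(50, 15) = 15
Waiting-time penalty: 15 × $440 = $6,600
Subtotal: $15,940 + $15,940 + $6,600 = $38,480
Attorney fees: 20% of $38,480 = $7,696
Total award: $38,480 + $7,696 = $46,176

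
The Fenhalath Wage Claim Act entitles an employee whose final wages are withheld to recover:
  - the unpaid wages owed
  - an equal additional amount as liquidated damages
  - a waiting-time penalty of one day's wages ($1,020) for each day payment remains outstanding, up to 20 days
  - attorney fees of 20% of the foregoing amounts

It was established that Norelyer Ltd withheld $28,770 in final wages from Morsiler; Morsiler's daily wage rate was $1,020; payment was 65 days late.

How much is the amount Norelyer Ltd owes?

$93,528

Liquidated damages (equal amount): $28,770
Penalty days: min(65, 20) = 20
Waiting-time penalty: 20 × $1,020 = $20,400
Subtotal: $28,770 + $28,770 + $20,400 = $77,940
Attorney fees: 20% of $77,940 = $15,588
Total award: $77,940 + $15,588 = $93,528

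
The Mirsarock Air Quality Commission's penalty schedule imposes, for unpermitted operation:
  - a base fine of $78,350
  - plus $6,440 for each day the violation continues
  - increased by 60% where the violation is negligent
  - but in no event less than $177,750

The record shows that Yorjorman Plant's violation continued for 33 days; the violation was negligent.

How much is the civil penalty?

$465,392

Per-day component: 33 × $6,440 = $212,520
Base plus per-day: $78,350 + $212,520 = $290,870
Enhancement: 60% of $290,870 = $174,522
Enhanced fine: $290,870 + $174,522 = $465,392
Minimum $177,750: $465,392 meets the minimum, no increase.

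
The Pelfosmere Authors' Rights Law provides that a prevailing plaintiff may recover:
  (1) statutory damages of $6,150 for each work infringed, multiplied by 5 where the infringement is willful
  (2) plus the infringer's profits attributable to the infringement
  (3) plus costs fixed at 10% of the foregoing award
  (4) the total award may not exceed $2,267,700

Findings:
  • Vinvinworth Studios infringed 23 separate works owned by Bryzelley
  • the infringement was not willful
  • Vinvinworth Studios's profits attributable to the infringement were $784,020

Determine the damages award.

Award: $1,018,017

Statutory damages: 23 × $6,150 = $141,450
Infringement not willful: no ×5 enhancement.
Combined award: $141,450 + $784,020 = $925,470
Costs: 10% of $925,470 = $92,547
Award plus costs: $925,470 + $92,547 = $1,018,017
Cap at $2,267,700: $1,018,017 is within the cap, no reduction.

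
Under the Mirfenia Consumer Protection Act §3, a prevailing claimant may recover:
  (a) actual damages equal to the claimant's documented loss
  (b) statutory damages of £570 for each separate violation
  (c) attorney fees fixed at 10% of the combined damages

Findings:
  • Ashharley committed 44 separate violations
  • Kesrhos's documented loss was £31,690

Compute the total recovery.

£62,447

Statutory damages: 44 × £570 = £25,080
Combined damages: £31,690 + £25,080 = £56,770
Attorney fees: 10% of £56,770 = £5,677
Total recovery: £56,770 + £5,677 = £62,447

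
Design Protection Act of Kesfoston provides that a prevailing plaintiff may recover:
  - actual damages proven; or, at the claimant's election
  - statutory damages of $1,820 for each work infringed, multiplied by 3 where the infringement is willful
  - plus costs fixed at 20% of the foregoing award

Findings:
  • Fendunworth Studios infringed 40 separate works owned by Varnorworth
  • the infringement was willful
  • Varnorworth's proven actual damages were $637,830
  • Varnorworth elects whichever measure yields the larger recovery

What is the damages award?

$765,396

Statutory damages: 40 × $1,820 = $72,800
Trebled: 3 × $72,800 = $218,400
Greater of actual damages ($637,830) or enhanced statutory damages ($218,400): $637,830
Costs: 20% of $637,830 = $127,566
Award plus costs: $637,830 + $127,566 = $765,396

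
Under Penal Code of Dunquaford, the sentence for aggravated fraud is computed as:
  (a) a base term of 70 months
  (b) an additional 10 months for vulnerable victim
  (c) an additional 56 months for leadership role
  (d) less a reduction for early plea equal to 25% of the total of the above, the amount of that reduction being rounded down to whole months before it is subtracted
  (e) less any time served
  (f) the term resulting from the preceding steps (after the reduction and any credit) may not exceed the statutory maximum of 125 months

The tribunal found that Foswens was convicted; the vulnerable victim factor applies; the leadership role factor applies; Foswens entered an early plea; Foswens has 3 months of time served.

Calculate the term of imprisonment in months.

Vulnerable victim enhancement: +10 months
Leadership role enhancement: +56 months
Adjusted term: 70 months + 10 months + 56 months = 136 months
Early plea reduction: 25% of 136 months = 34 months (rounded down)
After reduction: 136 − 34 = 102 months
Less time served: 102 months − 3 months = 99 months
Cap at 125 months: 99 months is within the cap, no reduction.

99 months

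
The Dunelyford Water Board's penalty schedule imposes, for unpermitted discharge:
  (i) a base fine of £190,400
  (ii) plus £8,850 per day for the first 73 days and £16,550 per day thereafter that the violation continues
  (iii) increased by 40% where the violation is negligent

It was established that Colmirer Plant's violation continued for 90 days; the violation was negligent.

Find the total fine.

First 73 days: 73 × £8,850 = £646,050
Remaining days: (90 − 73) × £16,550 = £281,350
Per-day component: £646,050 + £281,350 = £927,400
Base plus per-day: £190,400 + £927,400 = £1,117,800
Enhancement: 40% of £1,117,800 = £447,120
Enhanced fine: £1,117,800 + £447,120 = £1,564,920

Civil penalty: £1,564,920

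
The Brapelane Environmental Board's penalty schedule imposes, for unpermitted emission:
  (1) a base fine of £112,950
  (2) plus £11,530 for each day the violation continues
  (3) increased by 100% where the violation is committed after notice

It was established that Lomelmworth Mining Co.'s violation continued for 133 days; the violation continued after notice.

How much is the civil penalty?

£3,292,880

Per-day component: 133 × £11,530 = £1,533,490
Base plus per-day: £112,950 + £1,533,490 = £1,646,440
Enhancement: 100% of £1,646,440 = £1,646,440
Enhanced fine: £1,646,440 + £1,646,440 = £3,292,880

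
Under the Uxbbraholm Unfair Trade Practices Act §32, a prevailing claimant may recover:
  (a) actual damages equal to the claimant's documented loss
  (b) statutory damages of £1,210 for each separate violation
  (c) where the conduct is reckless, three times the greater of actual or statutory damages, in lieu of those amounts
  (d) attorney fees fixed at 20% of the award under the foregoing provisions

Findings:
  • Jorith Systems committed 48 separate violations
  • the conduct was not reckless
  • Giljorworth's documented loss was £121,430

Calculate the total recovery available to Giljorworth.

Statutory damages: 48 × £1,210 = £58,080
Conduct not reckless: the in-lieu enhancement does not apply.
Actual plus statutory damages: £121,430 + £58,080 = £179,510
Attorney fees: 20% of £179,510 = £35,902
Total recovery: £179,510 + £35,902 = £215,412

£215,412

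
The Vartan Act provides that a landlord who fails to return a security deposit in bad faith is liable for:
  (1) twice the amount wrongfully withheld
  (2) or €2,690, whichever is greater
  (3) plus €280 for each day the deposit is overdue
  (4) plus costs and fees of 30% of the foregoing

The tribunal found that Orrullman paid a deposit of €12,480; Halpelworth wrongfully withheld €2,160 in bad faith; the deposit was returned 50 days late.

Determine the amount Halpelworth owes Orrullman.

€23,816

Doubled: 2 × €2,160 = €4,320
Minimum €2,690: €4,320 meets the minimum, no increase.
Late-return penalty: 50 × €280 = €14,000
Damages plus late penalty: €4,320 + €14,000 = €18,320
Costs and fees: 30% of €18,320 = €5,496
Total recovery: €18,320 + €5,496 = €23,816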